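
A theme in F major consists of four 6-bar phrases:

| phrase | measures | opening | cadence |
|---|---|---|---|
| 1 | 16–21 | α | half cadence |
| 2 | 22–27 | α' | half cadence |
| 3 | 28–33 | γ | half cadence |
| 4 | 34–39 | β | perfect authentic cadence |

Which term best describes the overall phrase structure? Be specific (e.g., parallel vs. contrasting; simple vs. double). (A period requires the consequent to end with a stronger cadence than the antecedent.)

Four phrases in two halves: the first half (measures 16–27) ends with a half cadence, the second (mm. 28–39) with a perfect authentic cadence — a large antecedent–consequent pair, i.e. a double period.
Phrase 3 begins with different material from phrase 1, making it contrasting.

contrasting double period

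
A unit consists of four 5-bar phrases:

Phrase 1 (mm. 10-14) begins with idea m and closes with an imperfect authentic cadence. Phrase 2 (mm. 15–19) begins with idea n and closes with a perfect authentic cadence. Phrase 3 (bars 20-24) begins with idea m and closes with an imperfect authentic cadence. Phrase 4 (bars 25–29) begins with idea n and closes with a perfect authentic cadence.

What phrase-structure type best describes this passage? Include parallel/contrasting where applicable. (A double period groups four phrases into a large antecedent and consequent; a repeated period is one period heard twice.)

The cadence pattern IAC–PAC–IAC–PAC is weak–strong twice, and phrases 3–4 restate phrases 1–2: a period heard twice, not a double period (which would end weakly at phrase 2).

repeated period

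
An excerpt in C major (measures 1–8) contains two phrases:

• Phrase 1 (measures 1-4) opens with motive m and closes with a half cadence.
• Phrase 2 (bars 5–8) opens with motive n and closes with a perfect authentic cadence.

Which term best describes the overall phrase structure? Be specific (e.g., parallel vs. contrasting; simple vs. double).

contrasting period

Phrase 1 ends with a half cadence (weaker) and phrase 2 with a perfect authentic cadence (stronger): antecedent + consequent = a period.
The two phrases open with different material (m / n), so the period is contrasting.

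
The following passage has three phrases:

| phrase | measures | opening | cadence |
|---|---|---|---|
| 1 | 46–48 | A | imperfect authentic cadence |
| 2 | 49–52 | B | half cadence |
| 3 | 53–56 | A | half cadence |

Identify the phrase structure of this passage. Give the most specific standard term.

The final phrase closes with a half cadence, which is not stronger than the preceding half cadence; the 3 phrases lack an overall antecedent–consequent design and so form a phrase group.

phrase group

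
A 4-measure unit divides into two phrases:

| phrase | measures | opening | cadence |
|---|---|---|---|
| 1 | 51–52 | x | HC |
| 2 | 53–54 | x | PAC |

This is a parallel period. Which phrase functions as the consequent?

The phrase ending with the weaker cadence (half cadence) is the antecedent; the one ending more conclusively (perfect authentic cadence) is the consequent. The consequent is phrase 2.

phrase 2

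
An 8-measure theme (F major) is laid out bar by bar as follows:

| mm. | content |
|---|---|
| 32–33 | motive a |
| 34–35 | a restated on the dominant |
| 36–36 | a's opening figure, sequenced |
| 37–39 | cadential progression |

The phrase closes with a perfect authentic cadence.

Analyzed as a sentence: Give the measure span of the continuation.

measures 36–39

After the presentation (mm. 32–35), the continuation covers the fragmentation through the cadence: bars 36-39.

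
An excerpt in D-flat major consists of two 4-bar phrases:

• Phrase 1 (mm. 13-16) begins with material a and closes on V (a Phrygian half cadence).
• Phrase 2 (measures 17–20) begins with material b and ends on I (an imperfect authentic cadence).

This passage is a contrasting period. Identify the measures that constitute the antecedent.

measures 13–16

The antecedent is the phrase ending with the weaker cadence (Phrygian half cadence, phrase 1) and the consequent the one ending more conclusively (imperfect authentic cadence, phrase 2); the antecedent is mm. 13-16.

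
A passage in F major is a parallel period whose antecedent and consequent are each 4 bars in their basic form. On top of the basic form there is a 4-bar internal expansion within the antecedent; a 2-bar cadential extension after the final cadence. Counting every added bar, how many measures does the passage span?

14 measures

Basic parallel period: 4 + 4 = 8 bars.
8 (basic form) + 4 (internal expansion) + 2 (cadential extension) = 14.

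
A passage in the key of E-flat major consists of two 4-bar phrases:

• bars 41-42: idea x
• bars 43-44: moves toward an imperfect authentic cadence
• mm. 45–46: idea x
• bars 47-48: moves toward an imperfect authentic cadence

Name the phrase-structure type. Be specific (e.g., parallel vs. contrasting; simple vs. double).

repeated phrase

Both phrases have the same opening (x) and the same cadence (imperfect authentic cadence): the second is a restatement, not a consequent, so this is a repeated phrase rather than a period.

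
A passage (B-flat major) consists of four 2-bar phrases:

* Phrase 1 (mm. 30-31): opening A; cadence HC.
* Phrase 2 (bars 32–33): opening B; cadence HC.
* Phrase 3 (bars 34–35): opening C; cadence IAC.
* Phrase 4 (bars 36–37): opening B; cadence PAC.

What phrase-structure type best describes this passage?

Four phrases in two halves: the first half (measures 30-33) ends with a half cadence, the second (measures 34–37) with a perfect authentic cadence — a large antecedent–consequent pair, i.e. a double period.
Phrase 3 begins with different material from phrase 1, making it contrasting.

contrasting double period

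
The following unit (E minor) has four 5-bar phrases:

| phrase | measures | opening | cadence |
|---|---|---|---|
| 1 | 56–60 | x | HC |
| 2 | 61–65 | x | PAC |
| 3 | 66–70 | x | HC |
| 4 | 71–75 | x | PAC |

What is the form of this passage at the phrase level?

repeated period

The cadence pattern HC–PAC–HC–PAC is weak–strong twice, and phrases 3–4 restate phrases 1–2: a period heard twice, not a double period (which would end weakly at phrase 2).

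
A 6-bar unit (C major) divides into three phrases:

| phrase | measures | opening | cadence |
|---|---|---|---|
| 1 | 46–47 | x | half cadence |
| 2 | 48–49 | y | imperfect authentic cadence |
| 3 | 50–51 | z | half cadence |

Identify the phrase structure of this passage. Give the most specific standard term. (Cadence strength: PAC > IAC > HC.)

phrase group

The final phrase closes with a half cadence, which is not stronger than the preceding imperfect authentic cadence; the 3 phrases lack an overall antecedent–consequent design and so form a phrase group.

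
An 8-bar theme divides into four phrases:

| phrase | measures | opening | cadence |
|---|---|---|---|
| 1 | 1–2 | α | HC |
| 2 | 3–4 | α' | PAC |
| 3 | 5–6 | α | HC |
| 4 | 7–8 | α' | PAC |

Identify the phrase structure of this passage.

The cadence pattern HC–PAC–HC–PAC is weak–strong twice, and phrases 3–4 restate phrases 1–2: a period heard twice, not a double period (which would end weakly at phrase 2).

repeated period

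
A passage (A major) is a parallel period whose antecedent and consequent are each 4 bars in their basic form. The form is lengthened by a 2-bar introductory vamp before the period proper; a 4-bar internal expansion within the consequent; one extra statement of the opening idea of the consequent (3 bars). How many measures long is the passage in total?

Basic parallel period: 4 + 4 = 8 bars.
8 (basic form) + 2 (introduction) + 4 (internal expansion) + 3 (extra statement) = 17.

17 measures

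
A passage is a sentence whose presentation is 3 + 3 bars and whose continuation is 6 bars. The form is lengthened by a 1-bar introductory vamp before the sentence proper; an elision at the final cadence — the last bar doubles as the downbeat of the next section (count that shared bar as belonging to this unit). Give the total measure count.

Basic sentence: 3 + 3 + 6 = 12 bars.
12 (basic form) + 1 (introduction) = 13.
The elision shares a bar with the next section but does not change this unit's count.

13 measures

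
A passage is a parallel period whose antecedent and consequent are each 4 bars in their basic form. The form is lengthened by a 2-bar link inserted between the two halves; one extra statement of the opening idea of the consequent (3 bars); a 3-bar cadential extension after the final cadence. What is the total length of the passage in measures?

Basic parallel period: 4 + 4 = 8 bars.
8 (basic form) + 2 (link) + 3 (extra statement) + 3 (cadential extension) = 16.

16 measures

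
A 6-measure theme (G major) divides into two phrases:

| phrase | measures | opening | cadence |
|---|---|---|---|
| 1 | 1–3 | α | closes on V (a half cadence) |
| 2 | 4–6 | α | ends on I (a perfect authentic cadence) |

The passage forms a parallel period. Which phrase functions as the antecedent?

The phrase ending with the weaker cadence (half cadence) is the antecedent; the one ending more conclusively (perfect authentic cadence) is the consequent. The antecedent is phrase 1.

phrase 1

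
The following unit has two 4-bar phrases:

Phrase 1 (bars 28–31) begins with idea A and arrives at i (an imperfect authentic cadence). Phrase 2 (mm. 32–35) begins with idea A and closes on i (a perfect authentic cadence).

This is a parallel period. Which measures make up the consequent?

measures 32–35

The phrase ending with the weaker cadence (imperfect authentic cadence) is the antecedent; the one ending more conclusively (perfect authentic cadence) is the consequent. The consequent is measures 32–35.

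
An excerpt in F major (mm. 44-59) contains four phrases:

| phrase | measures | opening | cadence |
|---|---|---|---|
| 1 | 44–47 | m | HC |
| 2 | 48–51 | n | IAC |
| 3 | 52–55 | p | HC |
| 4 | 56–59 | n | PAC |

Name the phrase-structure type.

Four phrases in two halves: the first half (bars 44-51) ends with an imperfect authentic cadence, the second (measures 52–59) with a perfect authentic cadence — a large antecedent–consequent pair, i.e. a double period.
Phrase 3 begins with different material from phrase 1, making it contrasting.

contrasting double period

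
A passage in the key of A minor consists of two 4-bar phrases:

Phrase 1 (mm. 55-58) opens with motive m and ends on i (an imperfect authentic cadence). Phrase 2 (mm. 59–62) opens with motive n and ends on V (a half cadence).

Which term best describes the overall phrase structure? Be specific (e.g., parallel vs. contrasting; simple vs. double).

phrase group

The second phrase closes with a half cadence, which is not stronger than the first phrase's imperfect authentic cadence; without a weak→strong cadential pair there is no antecedent–consequent relationship, so this is a phrase group rather than a period.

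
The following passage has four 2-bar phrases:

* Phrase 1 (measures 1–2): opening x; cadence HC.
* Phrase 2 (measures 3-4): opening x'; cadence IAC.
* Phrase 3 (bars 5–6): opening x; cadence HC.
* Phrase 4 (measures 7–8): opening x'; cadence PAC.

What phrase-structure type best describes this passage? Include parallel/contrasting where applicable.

Four phrases in two halves: the first half (mm. 1–4) ends with an imperfect authentic cadence, the second (mm. 5-8) with a perfect authentic cadence — a large antecedent–consequent pair, i.e. a double period.
Phrase 3 begins with the same material as phrase 1, making it parallel.

parallel double period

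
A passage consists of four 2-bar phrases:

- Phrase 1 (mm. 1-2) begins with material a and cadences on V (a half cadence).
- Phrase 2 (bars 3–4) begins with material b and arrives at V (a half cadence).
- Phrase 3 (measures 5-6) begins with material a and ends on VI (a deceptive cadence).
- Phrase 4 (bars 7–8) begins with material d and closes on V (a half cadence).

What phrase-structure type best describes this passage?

Phrase 4 ends with a half cadence, no stronger than phrase 2's half cadence, so the four phrases do not form a double period; nor do phrases 3–4 duplicate 1–2, so it is not a repeated period. With no phrase reaching a conclusive cadence, the passage is a phrase group.

phrase group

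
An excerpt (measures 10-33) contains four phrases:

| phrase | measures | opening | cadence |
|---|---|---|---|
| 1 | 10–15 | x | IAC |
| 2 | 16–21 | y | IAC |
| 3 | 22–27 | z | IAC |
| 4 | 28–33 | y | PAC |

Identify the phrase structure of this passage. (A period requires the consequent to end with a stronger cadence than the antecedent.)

Four phrases in two halves: the first half (mm. 10–21) ends with an imperfect authentic cadence, the second (mm. 22-33) with a perfect authentic cadence — a large antecedent–consequent pair, i.e. a double period.
Phrase 3 begins with different material from phrase 1, making it contrasting.

contrasting double period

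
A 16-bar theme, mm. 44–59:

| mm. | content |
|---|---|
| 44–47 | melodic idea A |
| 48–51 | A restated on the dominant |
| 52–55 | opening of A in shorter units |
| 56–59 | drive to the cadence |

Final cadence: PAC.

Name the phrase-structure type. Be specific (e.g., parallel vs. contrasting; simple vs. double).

sentence

Basic idea (mm. 44–47) + its repetition (mm. 48-51) form the presentation; fragmentation and cadence (mm. 52-59) form the continuation — the 16-bar whole is a sentence.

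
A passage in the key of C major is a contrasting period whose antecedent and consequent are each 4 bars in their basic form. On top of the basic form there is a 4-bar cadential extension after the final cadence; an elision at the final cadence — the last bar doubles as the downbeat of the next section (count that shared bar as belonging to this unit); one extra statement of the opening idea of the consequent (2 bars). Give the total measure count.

Basic contrasting period: 4 + 4 = 8 bars.
8 (basic form) + 4 (cadential extension) + 2 (extra statement) = 14.
The elision shares a bar with the next section but does not change this unit's count.

14 measures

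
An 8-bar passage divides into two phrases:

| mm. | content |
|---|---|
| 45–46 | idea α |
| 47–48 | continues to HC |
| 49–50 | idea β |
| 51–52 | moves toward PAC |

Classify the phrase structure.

contrasting period

Phrase 1 ends with a half cadence (weaker) and phrase 2 with a perfect authentic cadence (stronger): antecedent + consequent = a period.
The two phrases open with different material (α / β), so the period is contrasting.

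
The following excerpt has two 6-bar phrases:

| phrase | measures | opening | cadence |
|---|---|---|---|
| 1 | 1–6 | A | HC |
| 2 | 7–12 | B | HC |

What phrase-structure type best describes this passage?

The second phrase closes with a half cadence, which is not stronger than the first phrase's half cadence; without a weak→strong cadential pair there is no antecedent–consequent relationship, so this is a phrase group rather than a period.

phrase group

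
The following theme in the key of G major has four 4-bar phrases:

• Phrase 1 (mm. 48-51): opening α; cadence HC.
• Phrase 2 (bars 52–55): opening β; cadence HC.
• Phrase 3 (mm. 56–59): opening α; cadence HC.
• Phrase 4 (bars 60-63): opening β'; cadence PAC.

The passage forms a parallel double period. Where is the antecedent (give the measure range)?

measures 48–55

In a double period the four phrases pair into a large antecedent (phrases 1–2, ending half cadence) and a large consequent (phrases 3–4, ending perfect authentic cadence). The antecedent spans bars 48-55.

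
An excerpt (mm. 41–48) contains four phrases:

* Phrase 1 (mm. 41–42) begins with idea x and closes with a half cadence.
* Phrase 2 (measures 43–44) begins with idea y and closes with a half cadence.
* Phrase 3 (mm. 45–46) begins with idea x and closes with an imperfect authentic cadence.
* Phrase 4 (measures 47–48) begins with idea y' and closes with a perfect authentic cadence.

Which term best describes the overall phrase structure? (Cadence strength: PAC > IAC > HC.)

parallel double period

Four phrases in two halves: the first half (mm. 41–44) ends with a half cadence, the second (measures 45–48) with a perfect authentic cadence — a large antecedent–consequent pair, i.e. a double period.
Phrase 3 begins with the same material as phrase 1, making it parallel.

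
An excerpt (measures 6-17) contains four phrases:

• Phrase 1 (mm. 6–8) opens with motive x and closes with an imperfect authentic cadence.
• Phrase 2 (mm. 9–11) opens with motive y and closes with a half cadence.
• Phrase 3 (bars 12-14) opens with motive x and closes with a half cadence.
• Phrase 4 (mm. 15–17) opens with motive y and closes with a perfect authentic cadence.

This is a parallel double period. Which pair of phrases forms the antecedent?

phrases 1 and 2

In a double period the first pair of phrases (ending half cadence) is the large antecedent and the second pair (ending perfect authentic cadence) is the large consequent; the antecedent is phrases 1 and 2.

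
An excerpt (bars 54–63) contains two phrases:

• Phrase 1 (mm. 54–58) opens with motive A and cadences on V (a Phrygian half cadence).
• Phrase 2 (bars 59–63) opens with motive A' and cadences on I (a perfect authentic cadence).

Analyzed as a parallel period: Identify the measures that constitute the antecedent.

measures 54–58

The antecedent is the phrase ending with the weaker cadence (Phrygian half cadence, phrase 1) and the consequent the one ending more conclusively (perfect authentic cadence, phrase 2); the antecedent is mm. 54–58.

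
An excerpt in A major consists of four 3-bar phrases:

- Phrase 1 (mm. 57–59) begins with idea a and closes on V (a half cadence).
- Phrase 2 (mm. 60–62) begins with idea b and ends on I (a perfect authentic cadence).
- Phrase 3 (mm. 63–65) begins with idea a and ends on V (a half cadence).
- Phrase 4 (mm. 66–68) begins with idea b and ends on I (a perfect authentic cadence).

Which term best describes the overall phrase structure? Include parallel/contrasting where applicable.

repeated period

The cadence pattern HC–PAC–HC–PAC is weak–strong twice, and phrases 3–4 restate phrases 1–2: a period heard twice, not a double period (which would end weakly at phrase 2).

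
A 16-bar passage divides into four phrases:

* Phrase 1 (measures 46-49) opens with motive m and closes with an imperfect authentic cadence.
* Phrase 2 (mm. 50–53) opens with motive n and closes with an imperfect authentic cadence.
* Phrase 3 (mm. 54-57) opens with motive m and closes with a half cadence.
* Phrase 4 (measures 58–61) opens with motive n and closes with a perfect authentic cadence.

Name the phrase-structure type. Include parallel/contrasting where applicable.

Four phrases in two halves: the first half (mm. 46-53) ends with an imperfect authentic cadence, the second (measures 54-61) with a perfect authentic cadence — a large antecedent–consequent pair, i.e. a double period.
Phrase 3 begins with the same material as phrase 1, making it parallel.

parallel double period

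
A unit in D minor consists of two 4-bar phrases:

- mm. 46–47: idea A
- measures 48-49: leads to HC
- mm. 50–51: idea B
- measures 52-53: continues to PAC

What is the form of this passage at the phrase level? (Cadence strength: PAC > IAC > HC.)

Phrase 1 ends with a half cadence (weaker) and phrase 2 with a perfect authentic cadence (stronger): antecedent + consequent = a period.
The two phrases open with different material (A / B), so the period is contrasting.

contrasting period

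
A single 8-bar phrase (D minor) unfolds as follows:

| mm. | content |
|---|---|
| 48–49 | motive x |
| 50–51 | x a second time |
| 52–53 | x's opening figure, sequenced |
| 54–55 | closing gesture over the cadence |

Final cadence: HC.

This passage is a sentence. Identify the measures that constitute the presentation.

The presentation of a sentence is the basic idea (mm. 48–49) plus its repetition (bars 50–51); the presentation is therefore measures 48–51.

measures 48–51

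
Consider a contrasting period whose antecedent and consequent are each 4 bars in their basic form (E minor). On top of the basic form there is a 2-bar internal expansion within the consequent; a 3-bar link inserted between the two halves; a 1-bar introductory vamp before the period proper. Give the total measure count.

Basic contrasting period: 4 + 4 = 8 bars.
8 (basic form) + 2 (internal expansion) + 3 (link) + 1 (introduction) = 14.

14 measures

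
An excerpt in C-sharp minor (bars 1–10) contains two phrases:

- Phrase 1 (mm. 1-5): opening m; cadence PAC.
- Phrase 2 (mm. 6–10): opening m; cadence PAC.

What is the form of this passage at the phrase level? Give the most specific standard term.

Both phrases have the same opening (m) and the same cadence (perfect authentic cadence): the second is a restatement, not a consequent, so this is a repeated phrase rather than a period.

repeated phrase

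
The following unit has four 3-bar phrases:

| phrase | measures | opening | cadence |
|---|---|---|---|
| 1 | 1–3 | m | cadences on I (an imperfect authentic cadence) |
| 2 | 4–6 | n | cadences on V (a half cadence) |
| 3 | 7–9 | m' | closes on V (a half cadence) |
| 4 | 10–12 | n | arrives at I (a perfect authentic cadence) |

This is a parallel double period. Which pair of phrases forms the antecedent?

phrases 1 and 2

In a double period the first pair of phrases (ending half cadence) is the large antecedent and the second pair (ending perfect authentic cadence) is the large consequent; the antecedent is phrases 1 and 2.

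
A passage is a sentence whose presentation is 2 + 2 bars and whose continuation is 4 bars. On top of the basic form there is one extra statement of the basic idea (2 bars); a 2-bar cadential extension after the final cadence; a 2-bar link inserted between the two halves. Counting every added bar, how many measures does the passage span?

14 measures

Basic sentence: 2 + 2 + 4 = 8 bars.
8 (basic form) + 2 (extra statement) + 2 (cadential extension) + 2 (link) = 14.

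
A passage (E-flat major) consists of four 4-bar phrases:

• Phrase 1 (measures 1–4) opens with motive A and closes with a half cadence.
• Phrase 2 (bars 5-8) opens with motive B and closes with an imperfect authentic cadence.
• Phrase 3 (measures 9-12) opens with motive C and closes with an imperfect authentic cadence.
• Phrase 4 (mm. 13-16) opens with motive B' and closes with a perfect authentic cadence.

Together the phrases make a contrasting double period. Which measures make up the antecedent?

In a double period the first pair of phrases (ending imperfect authentic cadence) is the large antecedent and the second pair (ending perfect authentic cadence) is the large consequent; the antecedent is measures 1–8.

measures 1–8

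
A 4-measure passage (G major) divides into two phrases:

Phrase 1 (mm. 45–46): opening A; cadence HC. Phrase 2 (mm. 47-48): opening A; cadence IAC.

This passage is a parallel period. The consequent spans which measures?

measures 47–48

The antecedent is the phrase ending with the weaker cadence (half cadence, phrase 1) and the consequent the one ending more conclusively (imperfect authentic cadence, phrase 2); the consequent is measures 47–48.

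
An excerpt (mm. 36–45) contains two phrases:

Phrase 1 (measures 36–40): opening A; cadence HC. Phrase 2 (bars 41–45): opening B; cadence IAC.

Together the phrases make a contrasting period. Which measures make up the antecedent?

measures 36–40

The phrase ending with the weaker cadence (half cadence) is the antecedent; the one ending more conclusively (imperfect authentic cadence) is the consequent. The antecedent is measures 36–40.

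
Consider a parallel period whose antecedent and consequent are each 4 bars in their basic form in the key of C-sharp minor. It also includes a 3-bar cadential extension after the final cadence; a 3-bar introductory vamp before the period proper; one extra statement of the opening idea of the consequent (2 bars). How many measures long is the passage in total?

16 measures

Basic parallel period: 4 + 4 = 8 bars.
8 (basic form) + 3 (cadential extension) + 3 (introduction) + 2 (extra statement) = 16.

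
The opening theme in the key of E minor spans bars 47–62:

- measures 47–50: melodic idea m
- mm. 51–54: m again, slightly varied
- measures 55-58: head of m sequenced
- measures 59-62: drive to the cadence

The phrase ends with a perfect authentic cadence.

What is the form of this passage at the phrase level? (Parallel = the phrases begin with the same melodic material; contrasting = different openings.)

sentence

Basic idea (mm. 47–50) + its repetition (measures 51–54) form the presentation; fragmentation and cadence (mm. 55–62) form the continuation — the 16-bar whole is a sentence.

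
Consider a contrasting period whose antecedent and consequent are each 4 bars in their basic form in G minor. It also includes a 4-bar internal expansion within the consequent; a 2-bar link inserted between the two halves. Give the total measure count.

14 measures

Basic contrasting period: 4 + 4 = 8 bars.
8 (basic form) + 4 (internal expansion) + 2 (link) = 14.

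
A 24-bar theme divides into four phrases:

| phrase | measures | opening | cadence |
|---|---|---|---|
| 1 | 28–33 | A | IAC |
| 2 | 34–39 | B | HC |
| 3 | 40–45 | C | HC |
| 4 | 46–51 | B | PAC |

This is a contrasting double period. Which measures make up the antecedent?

measures 28–39

In a double period the first pair of phrases (ending half cadence) is the large antecedent and the second pair (ending perfect authentic cadence) is the large consequent; the antecedent is measures 28–39.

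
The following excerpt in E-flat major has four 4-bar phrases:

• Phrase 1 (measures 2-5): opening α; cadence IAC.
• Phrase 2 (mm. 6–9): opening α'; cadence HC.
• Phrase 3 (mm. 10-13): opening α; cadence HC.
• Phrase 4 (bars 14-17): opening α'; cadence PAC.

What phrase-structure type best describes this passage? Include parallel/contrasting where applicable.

Four phrases in two halves: the first half (mm. 2–9) ends with a half cadence, the second (bars 10–17) with a perfect authentic cadence — a large antecedent–consequent pair, i.e. a double period.
Phrase 3 begins with the same material as phrase 1, making it parallel.

parallel double period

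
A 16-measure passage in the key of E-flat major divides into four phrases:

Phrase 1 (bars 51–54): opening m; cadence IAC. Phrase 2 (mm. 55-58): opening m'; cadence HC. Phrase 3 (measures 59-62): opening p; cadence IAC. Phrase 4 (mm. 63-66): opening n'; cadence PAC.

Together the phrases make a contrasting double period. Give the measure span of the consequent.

measures 59–66

In a double period the first pair of phrases (ending half cadence) is the large antecedent and the second pair (ending perfect authentic cadence) is the large consequent; the consequent is measures 59–66.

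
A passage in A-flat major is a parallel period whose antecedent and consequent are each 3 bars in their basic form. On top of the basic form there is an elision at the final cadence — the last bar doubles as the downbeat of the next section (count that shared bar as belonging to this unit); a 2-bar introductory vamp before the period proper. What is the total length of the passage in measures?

8 measures

Basic parallel period: 3 + 3 = 6 bars.
6 (basic form) + 2 (introduction) = 8.
The elision shares a bar with the next section but does not change this unit's count.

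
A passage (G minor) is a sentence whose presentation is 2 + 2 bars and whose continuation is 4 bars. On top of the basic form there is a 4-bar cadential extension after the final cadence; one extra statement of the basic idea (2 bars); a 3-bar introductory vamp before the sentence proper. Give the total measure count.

17 measures

Basic sentence: 2 + 2 + 4 = 8 bars.
8 (basic form) + 4 (cadential extension) + 2 (extra statement) + 3 (introduction) = 17.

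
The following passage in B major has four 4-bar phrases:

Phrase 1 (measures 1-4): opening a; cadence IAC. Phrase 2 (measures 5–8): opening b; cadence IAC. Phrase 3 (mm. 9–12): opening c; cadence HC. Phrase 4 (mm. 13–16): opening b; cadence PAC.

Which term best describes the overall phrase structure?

Four phrases in two halves: the first half (mm. 1-8) ends with an imperfect authentic cadence, the second (measures 9-16) with a perfect authentic cadence — a large antecedent–consequent pair, i.e. a double period.
Phrase 3 begins with different material from phrase 1, making it contrasting.

contrasting double period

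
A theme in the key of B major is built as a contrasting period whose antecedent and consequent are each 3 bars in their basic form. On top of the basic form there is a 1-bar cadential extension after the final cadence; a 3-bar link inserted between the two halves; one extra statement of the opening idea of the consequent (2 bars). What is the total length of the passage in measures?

12 measures

Basic contrasting period: 3 + 3 = 6 bars.
6 (basic form) + 1 (cadential extension) + 3 (link) + 2 (extra statement) = 12.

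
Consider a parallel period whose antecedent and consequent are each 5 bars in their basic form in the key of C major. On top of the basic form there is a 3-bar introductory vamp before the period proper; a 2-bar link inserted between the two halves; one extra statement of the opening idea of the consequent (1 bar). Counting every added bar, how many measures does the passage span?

16 measures

Basic parallel period: 5 + 5 = 10 bars.
10 (basic form) + 3 (introduction) + 2 (link) + 1 (extra statement) = 16.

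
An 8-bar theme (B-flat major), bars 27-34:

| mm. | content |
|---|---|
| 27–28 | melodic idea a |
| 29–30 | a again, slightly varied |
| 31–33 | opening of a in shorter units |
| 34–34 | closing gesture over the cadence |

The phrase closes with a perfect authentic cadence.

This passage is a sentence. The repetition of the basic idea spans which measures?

measures 29–30

The presentation of a sentence is the basic idea (bars 27–28) plus its repetition (measures 29-30); the repetition of the basic idea is therefore mm. 29–30.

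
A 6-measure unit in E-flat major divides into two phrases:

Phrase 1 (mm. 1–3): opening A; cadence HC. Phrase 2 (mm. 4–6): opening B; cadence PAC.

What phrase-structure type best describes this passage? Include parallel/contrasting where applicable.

Phrase 1 ends with a half cadence (weaker) and phrase 2 with a perfect authentic cadence (stronger): antecedent + consequent = a period.
The two phrases open with different material (A / B), so the period is contrasting.

contrasting period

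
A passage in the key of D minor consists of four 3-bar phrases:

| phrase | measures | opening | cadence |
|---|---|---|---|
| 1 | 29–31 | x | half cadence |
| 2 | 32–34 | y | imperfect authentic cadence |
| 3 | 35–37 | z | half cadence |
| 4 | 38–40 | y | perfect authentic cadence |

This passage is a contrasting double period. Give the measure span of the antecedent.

measures 29–34

In a double period the four phrases pair into a large antecedent (phrases 1–2, ending imperfect authentic cadence) and a large consequent (phrases 3–4, ending perfect authentic cadence). The antecedent spans measures 29-34.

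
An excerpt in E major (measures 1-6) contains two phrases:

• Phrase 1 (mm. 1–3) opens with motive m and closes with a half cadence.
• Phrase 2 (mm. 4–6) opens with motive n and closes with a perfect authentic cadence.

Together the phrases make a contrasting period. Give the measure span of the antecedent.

The phrase ending with the weaker cadence (half cadence) is the antecedent; the one ending more conclusively (perfect authentic cadence) is the consequent. The antecedent is measures 1–3.

measures 1–3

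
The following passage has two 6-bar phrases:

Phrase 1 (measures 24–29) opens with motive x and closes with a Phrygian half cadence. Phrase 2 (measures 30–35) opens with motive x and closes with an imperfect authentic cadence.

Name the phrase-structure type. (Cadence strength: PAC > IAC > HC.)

parallel period

Phrase 1 ends with a Phrygian half cadence (weaker) and phrase 2 with an imperfect authentic cadence (stronger): antecedent + consequent = a period.
The two phrases open with the same material (x / x), so the period is parallel.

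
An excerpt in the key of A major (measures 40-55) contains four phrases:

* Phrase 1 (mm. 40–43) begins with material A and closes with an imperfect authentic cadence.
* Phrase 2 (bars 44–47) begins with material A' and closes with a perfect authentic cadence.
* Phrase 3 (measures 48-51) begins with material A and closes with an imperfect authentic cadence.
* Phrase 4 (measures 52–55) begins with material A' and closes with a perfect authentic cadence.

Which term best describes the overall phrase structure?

repeated period

The cadence pattern IAC–PAC–IAC–PAC is weak–strong twice, and phrases 3–4 restate phrases 1–2: a period heard twice, not a double period (which would end weakly at phrase 2).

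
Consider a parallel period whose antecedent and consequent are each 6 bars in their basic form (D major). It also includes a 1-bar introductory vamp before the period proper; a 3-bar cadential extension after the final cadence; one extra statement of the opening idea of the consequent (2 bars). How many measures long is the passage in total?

18 measures

Basic parallel period: 6 + 6 = 12 bars.
12 (basic form) + 1 (introduction) + 3 (cadential extension) + 2 (extra statement) = 18.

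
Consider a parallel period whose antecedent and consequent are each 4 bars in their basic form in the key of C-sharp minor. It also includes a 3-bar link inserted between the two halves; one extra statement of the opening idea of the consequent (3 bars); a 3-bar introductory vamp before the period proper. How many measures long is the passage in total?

Basic parallel period: 4 + 4 = 8 bars.
8 (basic form) + 3 (link) + 3 (extra statement) + 3 (introduction) = 17.

17 measures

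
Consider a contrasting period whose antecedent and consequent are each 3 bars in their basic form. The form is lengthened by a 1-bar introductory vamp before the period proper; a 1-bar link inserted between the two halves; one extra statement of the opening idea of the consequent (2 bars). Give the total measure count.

Basic contrasting period: 3 + 3 = 6 bars.
6 (basic form) + 1 (introduction) + 1 (link) + 2 (extra statement) = 10.

10 measures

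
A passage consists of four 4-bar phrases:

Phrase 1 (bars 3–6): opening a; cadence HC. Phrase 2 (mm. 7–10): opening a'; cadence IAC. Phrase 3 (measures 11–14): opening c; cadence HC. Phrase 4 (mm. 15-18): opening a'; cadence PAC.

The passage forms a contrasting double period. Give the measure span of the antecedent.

In a double period the first pair of phrases (ending imperfect authentic cadence) is the large antecedent and the second pair (ending perfect authentic cadence) is the large consequent; the antecedent is measures 3–10.

measures 3–10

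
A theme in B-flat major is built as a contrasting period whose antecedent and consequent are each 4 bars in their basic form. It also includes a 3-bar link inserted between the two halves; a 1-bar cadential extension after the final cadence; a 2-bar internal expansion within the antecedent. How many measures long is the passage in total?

14 measures

Basic contrasting period: 4 + 4 = 8 bars.
8 (basic form) + 3 (link) + 1 (cadential extension) + 2 (internal expansion) = 14.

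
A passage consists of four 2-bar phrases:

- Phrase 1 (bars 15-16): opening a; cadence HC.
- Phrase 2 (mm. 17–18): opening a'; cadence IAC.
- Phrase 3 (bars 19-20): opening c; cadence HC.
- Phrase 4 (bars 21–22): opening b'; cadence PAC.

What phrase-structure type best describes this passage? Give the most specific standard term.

Four phrases in two halves: the first half (mm. 15-18) ends with an imperfect authentic cadence, the second (mm. 19–22) with a perfect authentic cadence — a large antecedent–consequent pair, i.e. a double period.
Phrase 3 begins with different material from phrase 1, making it contrasting.

contrasting double period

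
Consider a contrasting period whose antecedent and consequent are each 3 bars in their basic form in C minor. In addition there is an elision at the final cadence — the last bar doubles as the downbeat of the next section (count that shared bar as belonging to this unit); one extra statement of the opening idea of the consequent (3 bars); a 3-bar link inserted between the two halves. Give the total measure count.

Basic contrasting period: 3 + 3 = 6 bars.
6 (basic form) + 3 (extra statement) + 3 (link) = 12.
The elision shares a bar with the next section but does not change this unit's count.

12 measures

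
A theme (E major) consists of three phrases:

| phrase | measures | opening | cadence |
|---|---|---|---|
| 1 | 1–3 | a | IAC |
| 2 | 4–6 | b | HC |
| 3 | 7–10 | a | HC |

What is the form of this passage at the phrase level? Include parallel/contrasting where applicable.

phrase group

The final phrase closes with a half cadence, which is not stronger than the preceding half cadence; the 3 phrases lack an overall antecedent–consequent design and so form a phrase group.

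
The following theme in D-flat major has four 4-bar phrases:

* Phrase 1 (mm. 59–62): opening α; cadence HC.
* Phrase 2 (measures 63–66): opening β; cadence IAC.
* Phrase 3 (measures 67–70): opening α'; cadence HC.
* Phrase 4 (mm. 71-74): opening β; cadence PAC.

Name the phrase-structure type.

Four phrases in two halves: the first half (bars 59-66) ends with an imperfect authentic cadence, the second (measures 67–74) with a perfect authentic cadence — a large antecedent–consequent pair, i.e. a double period.
Phrase 3 begins with the same material as phrase 1, making it parallel.

parallel double period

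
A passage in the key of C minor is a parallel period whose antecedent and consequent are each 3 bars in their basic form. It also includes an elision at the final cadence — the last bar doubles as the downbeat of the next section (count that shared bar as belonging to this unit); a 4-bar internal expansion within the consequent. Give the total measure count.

Basic parallel period: 3 + 3 = 6 bars.
6 (basic form) + 4 (internal expansion) = 10.
The elision shares a bar with the next section but does not change this unit's count.

10 measures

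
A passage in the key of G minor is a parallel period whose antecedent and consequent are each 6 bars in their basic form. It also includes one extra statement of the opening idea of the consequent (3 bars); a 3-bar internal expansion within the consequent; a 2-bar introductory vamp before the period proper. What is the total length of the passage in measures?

Basic parallel period: 6 + 6 = 12 bars.
12 (basic form) + 3 (extra statement) + 3 (internal expansion) + 2 (introduction) = 20.

20 measures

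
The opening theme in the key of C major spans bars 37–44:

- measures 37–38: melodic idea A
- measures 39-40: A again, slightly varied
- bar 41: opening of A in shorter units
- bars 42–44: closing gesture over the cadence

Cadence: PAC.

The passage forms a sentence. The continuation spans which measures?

measures 41–44

After the presentation (measures 37–40), the continuation covers the fragmentation through the cadence: mm. 41–44.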